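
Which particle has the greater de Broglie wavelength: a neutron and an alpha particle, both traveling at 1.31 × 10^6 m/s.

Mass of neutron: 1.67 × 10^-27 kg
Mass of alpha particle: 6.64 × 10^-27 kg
The neutron has the longer wavelength.

Using λ = h/(mv), since both particles have the same velocity, the wavelength depends only on mass.

For neutron: λ₁ = h/(m₁v) = 3.03 × 10^-13 m
For alpha particle: λ₂ = h/(m₂v) = 7.62 × 10^-14 m

Since λ ∝ 1/m at constant velocity, the lighter particle has the longer wavelength.

The neutron has the longer de Broglie wavelength.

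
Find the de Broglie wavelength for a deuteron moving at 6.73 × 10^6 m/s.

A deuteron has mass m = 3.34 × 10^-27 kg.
2.95 × 10^-14 m

Using the de Broglie relation λ = h/(mv):

λ = h/(mv)
λ = (6.626 × 10^-34 J·s) / (3.34 × 10^-27 kg × 6.73 × 10^6 m/s)
λ = 2.95 × 10^-14 m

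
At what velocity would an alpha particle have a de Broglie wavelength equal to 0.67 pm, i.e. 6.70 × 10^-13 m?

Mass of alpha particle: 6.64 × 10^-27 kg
1.49 × 10^5 m/s

From λ = h/(mv), solve for v:

v = h/(mλ)
v = (6.626 × 10^-34 J·s) / (6.64 × 10^-27 kg × 6.70 × 10^-13 m)
v = 1.49 × 10^5 m/s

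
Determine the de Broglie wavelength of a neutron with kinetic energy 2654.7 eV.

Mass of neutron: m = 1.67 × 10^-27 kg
5.56 × 10^-13 m

Using λ = h/√(2mKE):

First convert KE to Joules: KE = 2654.7 eV = 4.253 × 10^-16 J

λ = h/√(2mKE)
λ = (6.626 × 10^-34 J·s) / √(2 × 1.67 × 10^-27 kg × 4.253 × 10^-16 J)
λ = 5.56 × 10^-13 m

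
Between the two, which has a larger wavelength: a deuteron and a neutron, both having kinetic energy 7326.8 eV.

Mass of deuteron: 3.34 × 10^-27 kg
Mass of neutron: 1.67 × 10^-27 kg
The neutron has the longer wavelength.

Using λ = h/√(2mKE):

For deuteron: λ₁ = h/√(2m₁KE) = 2.37 × 10^-13 m
For neutron: λ₂ = h/√(2m₂KE) = 3.35 × 10^-13 m

Since λ ∝ 1/√m at constant kinetic energy, the lighter particle has the longer wavelength.

The neutron has the longer de Broglie wavelength.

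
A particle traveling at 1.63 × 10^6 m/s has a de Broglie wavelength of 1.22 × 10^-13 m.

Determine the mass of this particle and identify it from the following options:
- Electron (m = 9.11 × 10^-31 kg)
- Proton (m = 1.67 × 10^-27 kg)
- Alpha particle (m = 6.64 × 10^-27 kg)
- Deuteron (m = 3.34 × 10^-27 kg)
The particle is a deuteron.

From λ = h/(mv), solve for mass:

m = h/(λv)
m = (6.626 × 10^-34 J·s) / (1.22 × 10^-13 m × 1.63 × 10^6 m/s)
m = 3.33 × 10^-27 kg

Comparing with the listed masses, this is closest to a deuteron.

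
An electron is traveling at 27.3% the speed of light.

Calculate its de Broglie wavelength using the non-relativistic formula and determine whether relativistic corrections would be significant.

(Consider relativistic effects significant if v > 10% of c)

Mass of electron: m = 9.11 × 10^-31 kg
Yes, relativistic corrections are needed.

Using the non-relativistic de Broglie formula λ = h/(mv):

v = 27.3% × c = 8.184 × 10^7 m/s

λ = h/(mv)
λ = (6.626 × 10^-34 J·s) / (9.11 × 10^-31 kg × 8.184 × 10^7 m/s)
λ = 8.89 × 10^-12 m

Since v = 27.3% of c > 10% of c, relativistic corrections ARE significant and the actual wavelength would differ from this non-relativistic estimate.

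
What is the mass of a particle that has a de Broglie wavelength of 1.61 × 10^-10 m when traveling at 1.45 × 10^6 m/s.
2.84 × 10^-30 kg

From the de Broglie relation λ = h/(mv), we solve for m:

m = h/(λv)
m = (6.626 × 10^-34 J·s) / (1.61 × 10^-10 m × 1.45 × 10^6 m/s)
m = 2.84 × 10^-30 kg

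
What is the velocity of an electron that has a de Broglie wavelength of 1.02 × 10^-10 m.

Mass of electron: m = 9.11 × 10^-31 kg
7.13 × 10^6 m/s

From the de Broglie relation λ = h/(mv), we solve for v:

v = h/(mλ)
v = (6.626 × 10^-34 J·s) / (9.11 × 10^-31 kg × 1.02 × 10^-10 m)
v = 7.13 × 10^6 m/s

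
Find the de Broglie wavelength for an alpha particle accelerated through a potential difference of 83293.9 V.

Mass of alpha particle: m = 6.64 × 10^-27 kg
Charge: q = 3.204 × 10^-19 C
3.52 × 10^-14 m

When a particle is accelerated through voltage V, it gains kinetic energy KE = qV.

The de Broglie wavelength is then λ = h/√(2mqV):

λ = h/√(2mqV)
λ = (6.626 × 10^-34 J·s) / √(2 × 6.64 × 10^-27 kg × 3.204 × 10^-19 C × 83293.9 V)
λ = 3.52 × 10^-14 m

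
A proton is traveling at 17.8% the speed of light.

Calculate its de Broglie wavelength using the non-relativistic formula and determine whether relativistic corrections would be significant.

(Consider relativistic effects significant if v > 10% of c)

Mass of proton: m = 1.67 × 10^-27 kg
Yes, relativistic corrections are needed.

Using the non-relativistic de Broglie formula λ = h/(mv):

v = 17.8% × c = 5.336 × 10^7 m/s

λ = h/(mv)
λ = (6.626 × 10^-34 J·s) / (1.67 × 10^-27 kg × 5.336 × 10^7 m/s)
λ = 7.44 × 10^-15 m

Since v = 17.8% of c > 10% of c, relativistic corrections ARE significant and the actual wavelength would differ from this non-relativistic estimate.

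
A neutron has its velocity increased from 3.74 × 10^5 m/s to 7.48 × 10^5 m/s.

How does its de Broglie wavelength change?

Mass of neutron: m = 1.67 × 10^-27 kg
The wavelength decreases by a factor of 2.

Using λ = h/(mv):

Initial wavelength: λ₁ = h/(mv₁) = 1.06 × 10^-12 m
Final wavelength: λ₂ = h/(mv₂) = 5.30 × 10^-13 m

Since λ ∝ 1/v, when velocity increases by a factor of 2, the wavelength decreases by a factor of 2.

λ₂/λ₁ = v₁/v₂ = 1/2

The wavelength decreases by a factor of 2.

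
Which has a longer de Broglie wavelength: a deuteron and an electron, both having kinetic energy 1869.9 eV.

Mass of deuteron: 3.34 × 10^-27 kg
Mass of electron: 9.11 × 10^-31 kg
The electron has the longer wavelength.

Using λ = h/√(2mKE):

For deuteron: λ₁ = h/√(2m₁KE) = 4.68 × 10^-13 m
For electron: λ₂ = h/√(2m₂KE) = 2.84 × 10^-11 m

Since λ ∝ 1/√m at constant kinetic energy, the lighter particle has the longer wavelength.

The electron has the longer de Broglie wavelength.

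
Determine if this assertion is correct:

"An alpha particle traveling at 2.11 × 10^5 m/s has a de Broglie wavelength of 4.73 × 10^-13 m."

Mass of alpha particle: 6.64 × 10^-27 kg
True

The claim is correct.

Using λ = h/(mv):
λ = (6.626 × 10^-34 J·s) / (6.64 × 10^-27 kg × 2.11 × 10^5 m/s)
λ = 4.73 × 10^-13 m

This matches the claimed value.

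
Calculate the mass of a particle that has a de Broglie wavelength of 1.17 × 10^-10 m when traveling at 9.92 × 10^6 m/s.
5.71 × 10^-31 kg

From the de Broglie relation λ = h/(mv), we solve for m:

m = h/(λv)
m = (6.626 × 10^-34 J·s) / (1.17 × 10^-10 m × 9.92 × 10^6 m/s)
m = 5.71 × 10^-31 kg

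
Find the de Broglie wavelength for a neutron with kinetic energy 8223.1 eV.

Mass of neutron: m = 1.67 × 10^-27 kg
3.16 × 10^-13 m

Using λ = h/√(2mKE):

First convert KE to Joules: KE = 8223.1 eV = 1.317 × 10^-15 J

λ = h/√(2mKE)
λ = (6.626 × 10^-34 J·s) / √(2 × 1.67 × 10^-27 kg × 1.317 × 10^-15 J)
λ = 3.16 × 10^-13 m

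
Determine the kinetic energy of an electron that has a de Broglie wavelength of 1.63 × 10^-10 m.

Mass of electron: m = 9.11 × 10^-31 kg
9.07 × 10^-18 J (or 56.6 eV)

From λ = h/√(2mKE), we solve for KE:

λ² = h²/(2mKE)
KE = h²/(2mλ²)
KE = (6.626 × 10^-34 J·s)² / (2 × 9.11 × 10^-31 kg × (1.63 × 10^-10 m)²)
KE = 9.07 × 10^-18 J
KE = 56.6 eV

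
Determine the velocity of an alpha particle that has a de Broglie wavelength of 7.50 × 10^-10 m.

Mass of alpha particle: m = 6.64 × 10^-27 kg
1.33 × 10^2 m/s

From the de Broglie relation λ = h/(mv), we solve for v:

v = h/(mλ)
v = (6.626 × 10^-34 J·s) / (6.64 × 10^-27 kg × 7.50 × 10^-10 m)
v = 1.33 × 10^2 m/s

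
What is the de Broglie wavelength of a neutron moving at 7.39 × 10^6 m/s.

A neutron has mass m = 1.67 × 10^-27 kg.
5.37 × 10^-14 m

Using the de Broglie relation λ = h/(mv):

λ = h/(mv)
λ = (6.626 × 10^-34 J·s) / (1.67 × 10^-27 kg × 7.39 × 10^6 m/s)
λ = 5.37 × 10^-14 m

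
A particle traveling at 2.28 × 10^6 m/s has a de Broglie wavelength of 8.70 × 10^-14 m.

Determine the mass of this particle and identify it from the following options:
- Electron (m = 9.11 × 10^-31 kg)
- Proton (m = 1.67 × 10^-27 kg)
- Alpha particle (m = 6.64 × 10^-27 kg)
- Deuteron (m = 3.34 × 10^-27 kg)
The particle is a deuteron.

From λ = h/(mv), solve for mass:

m = h/(λv)
m = (6.626 × 10^-34 J·s) / (8.70 × 10^-14 m × 2.28 × 10^6 m/s)
m = 3.34 × 10^-27 kg

Comparing with the listed masses, this is closest to a deuteron.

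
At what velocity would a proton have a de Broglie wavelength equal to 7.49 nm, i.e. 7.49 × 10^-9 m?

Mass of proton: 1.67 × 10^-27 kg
5.30 × 10^1 m/s

From λ = h/(mv), solve for v:

v = h/(mλ)
v = (6.626 × 10^-34 J·s) / (1.67 × 10^-27 kg × 7.49 × 10^-9 m)
v = 5.30 × 10^1 m/s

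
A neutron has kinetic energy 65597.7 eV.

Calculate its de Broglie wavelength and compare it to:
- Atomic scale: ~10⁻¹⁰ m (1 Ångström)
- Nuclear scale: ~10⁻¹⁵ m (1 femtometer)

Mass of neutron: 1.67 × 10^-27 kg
λ = 1.12 × 10^-13 m, which is between nuclear and atomic scales.

Using λ = h/√(2mKE):

KE = 65597.7 eV = 1.051 × 10^-14 J

λ = h/√(2mKE)
λ = (6.626 × 10^-34 J·s) / √(2 × 1.67 × 10^-27 kg × 1.051 × 10^-14 J)
λ = 1.12 × 10^-13 m

Comparison:
- Atomic scale (10⁻¹⁰ m): λ is 0.0011× this size
- Nuclear scale (10⁻¹⁵ m): λ is 1.1e+02× this size

The wavelength is between nuclear and atomic scales.

This wavelength is appropriate for probing atomic structure but too large for nuclear physics experiments.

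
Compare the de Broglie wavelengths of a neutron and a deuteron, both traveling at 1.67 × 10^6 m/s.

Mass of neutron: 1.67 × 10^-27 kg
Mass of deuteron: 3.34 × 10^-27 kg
The neutron has the longer wavelength.

Using λ = h/(mv), since both particles have the same velocity, the wavelength depends only on mass.

For neutron: λ₁ = h/(m₁v) = 2.38 × 10^-13 m
For deuteron: λ₂ = h/(m₂v) = 1.19 × 10^-13 m

Since λ ∝ 1/m at constant velocity, the lighter particle has the longer wavelength.

The neutron has the longer de Broglie wavelength.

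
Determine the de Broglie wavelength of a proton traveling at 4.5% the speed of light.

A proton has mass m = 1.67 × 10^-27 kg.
2.94 × 10^-14 m

Using the de Broglie relation λ = h/(mv):

v = 4.5% × c = 1.349 × 10^7 m/s

λ = h/(mv)
λ = (6.626 × 10^-34 J·s) / (1.67 × 10^-27 kg × 1.349 × 10^7 m/s)
λ = 2.94 × 10^-14 m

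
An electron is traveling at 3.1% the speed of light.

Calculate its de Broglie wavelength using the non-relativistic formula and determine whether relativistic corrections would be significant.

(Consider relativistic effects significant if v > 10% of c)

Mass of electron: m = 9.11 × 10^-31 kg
No, relativistic corrections are not needed.

Using the non-relativistic de Broglie formula λ = h/(mv):

v = 3.1% × c = 9.294 × 10^6 m/s

λ = h/(mv)
λ = (6.626 × 10^-34 J·s) / (9.11 × 10^-31 kg × 9.294 × 10^6 m/s)
λ = 7.83 × 10^-11 m

Since v = 3.1% of c < 10% of c, relativistic corrections are NOT significant and this non-relativistic result is a good approximation.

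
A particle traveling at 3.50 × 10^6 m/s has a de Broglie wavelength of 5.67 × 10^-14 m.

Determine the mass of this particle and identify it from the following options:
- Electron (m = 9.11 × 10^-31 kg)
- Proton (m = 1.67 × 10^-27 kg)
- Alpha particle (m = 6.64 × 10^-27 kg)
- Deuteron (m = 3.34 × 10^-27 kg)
The particle is a deuteron.

From λ = h/(mv), solve for mass:

m = h/(λv)
m = (6.626 × 10^-34 J·s) / (5.67 × 10^-14 m × 3.50 × 10^6 m/s)
m = 3.34 × 10^-27 kg

Comparing with the listed masses, this is closest to a deuteron.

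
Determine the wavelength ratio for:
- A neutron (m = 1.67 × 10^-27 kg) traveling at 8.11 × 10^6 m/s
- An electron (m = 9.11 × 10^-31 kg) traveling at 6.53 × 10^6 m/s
λ₁/λ₂ = 4.39 × 10^-4

Using λ = h/(mv):

λ₁ = h/(m₁v₁) = 4.89 × 10^-14 m
λ₂ = h/(m₂v₂) = 1.11 × 10^-10 m

Ratio λ₁/λ₂ = (m₂v₂)/(m₁v₁)
         = (9.11 × 10^-31 kg × 6.53 × 10^6 m/s) / (1.67 × 10^-27 kg × 8.11 × 10^6 m/s)
         = 4.39 × 10^-4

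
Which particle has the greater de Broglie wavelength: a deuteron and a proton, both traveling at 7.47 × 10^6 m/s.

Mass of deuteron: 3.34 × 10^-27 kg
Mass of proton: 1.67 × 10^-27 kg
The proton has the longer wavelength.

Using λ = h/(mv), since both particles have the same velocity, the wavelength depends only on mass.

For deuteron: λ₁ = h/(m₁v) = 2.66 × 10^-14 m
For proton: λ₂ = h/(m₂v) = 5.31 × 10^-14 m

Since λ ∝ 1/m at constant velocity, the lighter particle has the longer wavelength.

The proton has the longer de Broglie wavelength.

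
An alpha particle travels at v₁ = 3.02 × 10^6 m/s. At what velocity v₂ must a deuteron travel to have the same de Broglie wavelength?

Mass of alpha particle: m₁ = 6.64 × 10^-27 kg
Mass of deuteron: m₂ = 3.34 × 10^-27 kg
v₂ = 6.00 × 10^6 m/s

For equal de Broglie wavelengths: λ₁ = λ₂

h/(m₁v₁) = h/(m₂v₂)
m₁v₁ = m₂v₂
v₂ = v₁ · (m₁/m₂)

v₂ = 3.02 × 10^6 m/s × (6.64 × 10^-27 kg / 3.34 × 10^-27 kg)
v₂ = 6.00 × 10^6 m/s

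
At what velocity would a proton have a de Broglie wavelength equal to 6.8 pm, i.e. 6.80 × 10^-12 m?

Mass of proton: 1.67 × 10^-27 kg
5.83 × 10^4 m/s

From λ = h/(mv), solve for v:

v = h/(mλ)
v = (6.626 × 10^-34 J·s) / (1.67 × 10^-27 kg × 6.80 × 10^-12 m)
v = 5.83 × 10^4 m/s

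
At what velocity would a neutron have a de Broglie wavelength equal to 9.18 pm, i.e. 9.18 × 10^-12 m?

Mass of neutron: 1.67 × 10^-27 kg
4.32 × 10^4 m/s

From λ = h/(mv), solve for v:

v = h/(mλ)
v = (6.626 × 10^-34 J·s) / (1.67 × 10^-27 kg × 9.18 × 10^-12 m)
v = 4.32 × 10^4 m/s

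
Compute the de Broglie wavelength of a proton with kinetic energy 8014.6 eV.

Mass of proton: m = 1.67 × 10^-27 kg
3.20 × 10^-13 m

Using λ = h/√(2mKE):

First convert KE to Joules: KE = 8014.6 eV = 1.284 × 10^-15 J

λ = h/√(2mKE)
λ = (6.626 × 10^-34 J·s) / √(2 × 1.67 × 10^-27 kg × 1.284 × 10^-15 J)
λ = 3.20 × 10^-13 m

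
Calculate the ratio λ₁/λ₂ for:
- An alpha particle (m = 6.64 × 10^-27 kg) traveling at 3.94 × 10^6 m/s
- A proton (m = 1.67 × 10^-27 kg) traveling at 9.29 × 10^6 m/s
λ₁/λ₂ = 0.593

Using λ = h/(mv):

λ₁ = h/(m₁v₁) = 2.53 × 10^-14 m
λ₂ = h/(m₂v₂) = 4.27 × 10^-14 m

Ratio λ₁/λ₂ = (m₂v₂)/(m₁v₁)
         = (1.67 × 10^-27 kg × 9.29 × 10^6 m/s) / (6.64 × 10^-27 kg × 3.94 × 10^6 m/s)
         = 0.593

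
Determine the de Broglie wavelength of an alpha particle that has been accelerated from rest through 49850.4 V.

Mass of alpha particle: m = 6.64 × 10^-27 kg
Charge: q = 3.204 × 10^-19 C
4.55 × 10^-14 m

When a particle is accelerated through voltage V, it gains kinetic energy KE = qV.

The de Broglie wavelength is then λ = h/√(2mqV):

λ = h/√(2mqV)
λ = (6.626 × 10^-34 J·s) / √(2 × 6.64 × 10^-27 kg × 3.204 × 10^-19 C × 49850.4 V)
λ = 4.55 × 10^-14 m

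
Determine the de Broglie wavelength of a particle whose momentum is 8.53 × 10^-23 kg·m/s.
7.77 × 10^-12 m

Using the de Broglie relation λ = h/p:

λ = h/p
λ = (6.626 × 10^-34 J·s) / (8.53 × 10^-23 kg·m/s)
λ = 7.77 × 10^-12 m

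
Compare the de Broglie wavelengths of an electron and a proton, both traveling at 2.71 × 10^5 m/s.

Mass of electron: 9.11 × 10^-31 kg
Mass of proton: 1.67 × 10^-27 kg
The electron has the longer wavelength.

Using λ = h/(mv), since both particles have the same velocity, the wavelength depends only on mass.

For electron: λ₁ = h/(m₁v) = 2.68 × 10^-9 m
For proton: λ₂ = h/(m₂v) = 1.46 × 10^-12 m

Since λ ∝ 1/m at constant velocity, the lighter particle has the longer wavelength.

The electron has the longer de Broglie wavelength.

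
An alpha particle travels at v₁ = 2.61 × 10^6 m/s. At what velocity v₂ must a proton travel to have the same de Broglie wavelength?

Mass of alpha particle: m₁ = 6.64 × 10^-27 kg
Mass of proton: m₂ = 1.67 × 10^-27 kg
v₂ = 1.04 × 10^7 m/s

For equal de Broglie wavelengths: λ₁ = λ₂

h/(m₁v₁) = h/(m₂v₂)
m₁v₁ = m₂v₂
v₂ = v₁ · (m₁/m₂)

v₂ = 2.61 × 10^6 m/s × (6.64 × 10^-27 kg / 1.67 × 10^-27 kg)
v₂ = 1.04 × 10^7 m/s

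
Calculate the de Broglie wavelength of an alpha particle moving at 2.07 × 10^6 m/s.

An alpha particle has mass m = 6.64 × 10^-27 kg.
4.82 × 10^-14 m

Using the de Broglie relation λ = h/(mv):

λ = h/(mv)
λ = (6.626 × 10^-34 J·s) / (6.64 × 10^-27 kg × 2.07 × 10^6 m/s)
λ = 4.82 × 10^-14 m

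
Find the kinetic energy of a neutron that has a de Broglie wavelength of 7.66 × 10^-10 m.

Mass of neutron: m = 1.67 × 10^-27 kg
2.24 × 10^-22 J (or 1.40 × 10^-3 eV)

From λ = h/√(2mKE), we solve for KE:

λ² = h²/(2mKE)
KE = h²/(2mλ²)
KE = (6.626 × 10^-34 J·s)² / (2 × 1.67 × 10^-27 kg × (7.66 × 10^-10 m)²)
KE = 2.24 × 10^-22 J
KE = 1.40 × 10^-3 eV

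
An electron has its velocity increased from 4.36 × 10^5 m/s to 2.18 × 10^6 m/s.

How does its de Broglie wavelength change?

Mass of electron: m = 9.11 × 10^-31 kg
The wavelength decreases by a factor of 5.

Using λ = h/(mv):

Initial wavelength: λ₁ = h/(mv₁) = 1.67 × 10^-9 m
Final wavelength: λ₂ = h/(mv₂) = 3.34 × 10^-10 m

Since λ ∝ 1/v, when velocity increases by a factor of 5, the wavelength decreases by a factor of 5.

λ₂/λ₁ = v₁/v₂ = 1/5

The wavelength decreases by a factor of 5.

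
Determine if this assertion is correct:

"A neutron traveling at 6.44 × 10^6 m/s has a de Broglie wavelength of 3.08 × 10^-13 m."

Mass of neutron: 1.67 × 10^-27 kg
False

The claim is incorrect.

Using λ = h/(mv):
λ = (6.626 × 10^-34 J·s) / (1.67 × 10^-27 kg × 6.44 × 10^6 m/s)
λ = 6.16 × 10^-14 m

The actual wavelength differs from the claimed 3.08 × 10^-13 m.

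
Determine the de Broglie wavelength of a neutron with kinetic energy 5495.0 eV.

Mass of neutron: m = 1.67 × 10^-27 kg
3.86 × 10^-13 m

Using λ = h/√(2mKE):

First convert KE to Joules: KE = 5495.0 eV = 8.804 × 10^-16 J

λ = h/√(2mKE)
λ = (6.626 × 10^-34 J·s) / √(2 × 1.67 × 10^-27 kg × 8.804 × 10^-16 J)
λ = 3.86 × 10^-13 m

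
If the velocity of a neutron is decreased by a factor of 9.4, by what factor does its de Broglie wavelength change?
The wavelength increases by a factor of 9.4.

From λ = h/(mv), the wavelength is inversely proportional to velocity:

λ ∝ 1/v

If v → v/9.4, then λ → 9.4λ

When velocity is decreased by a factor of 9.4, the wavelength increases by a factor of 9.4.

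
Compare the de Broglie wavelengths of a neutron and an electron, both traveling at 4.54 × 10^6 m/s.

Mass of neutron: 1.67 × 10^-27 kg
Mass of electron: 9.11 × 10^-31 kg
The electron has the longer wavelength.

Using λ = h/(mv), since both particles have the same velocity, the wavelength depends only on mass.

For neutron: λ₁ = h/(m₁v) = 8.74 × 10^-14 m
For electron: λ₂ = h/(m₂v) = 1.60 × 10^-10 m

Since λ ∝ 1/m at constant velocity, the lighter particle has the longer wavelength.

The electron has the longer de Broglie wavelength.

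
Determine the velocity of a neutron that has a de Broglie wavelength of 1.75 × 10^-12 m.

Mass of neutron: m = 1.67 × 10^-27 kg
2.27 × 10^5 m/s

From the de Broglie relation λ = h/(mv), we solve for v:

v = h/(mλ)
v = (6.626 × 10^-34 J·s) / (1.67 × 10^-27 kg × 1.75 × 10^-12 m)
v = 2.27 × 10^5 m/s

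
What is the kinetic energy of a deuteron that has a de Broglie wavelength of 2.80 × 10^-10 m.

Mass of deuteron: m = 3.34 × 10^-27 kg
8.38 × 10^-22 J (or 5.23 × 10^-3 eV)

From λ = h/√(2mKE), we solve for KE:

λ² = h²/(2mKE)
KE = h²/(2mλ²)
KE = (6.626 × 10^-34 J·s)² / (2 × 3.34 × 10^-27 kg × (2.80 × 10^-10 m)²)
KE = 8.38 × 10^-22 J
KE = 5.23 × 10^-3 eV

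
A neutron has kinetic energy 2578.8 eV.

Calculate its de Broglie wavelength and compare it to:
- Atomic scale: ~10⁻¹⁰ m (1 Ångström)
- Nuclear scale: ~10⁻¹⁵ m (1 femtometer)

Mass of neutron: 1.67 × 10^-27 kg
λ = 5.64 × 10^-13 m, which is between nuclear and atomic scales.

Using λ = h/√(2mKE):

KE = 2578.8 eV = 4.132 × 10^-16 J

λ = h/√(2mKE)
λ = (6.626 × 10^-34 J·s) / √(2 × 1.67 × 10^-27 kg × 4.132 × 10^-16 J)
λ = 5.64 × 10^-13 m

Comparison:
- Atomic scale (10⁻¹⁰ m): λ is 0.0056× this size
- Nuclear scale (10⁻¹⁵ m): λ is 5.6e+02× this size

The wavelength is between nuclear and atomic scales.

This wavelength is appropriate for probing atomic structure but too large for nuclear physics experiments.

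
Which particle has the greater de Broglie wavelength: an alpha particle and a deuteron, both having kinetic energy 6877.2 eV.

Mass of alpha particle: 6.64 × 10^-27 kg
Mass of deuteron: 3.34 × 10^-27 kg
The deuteron has the longer wavelength.

Using λ = h/√(2mKE):

For alpha particle: λ₁ = h/√(2m₁KE) = 1.73 × 10^-13 m
For deuteron: λ₂ = h/√(2m₂KE) = 2.44 × 10^-13 m

Since λ ∝ 1/√m at constant kinetic energy, the lighter particle has the longer wavelength.

The deuteron has the longer de Broglie wavelength.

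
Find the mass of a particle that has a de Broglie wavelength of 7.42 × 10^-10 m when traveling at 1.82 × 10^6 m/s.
4.91 × 10^-31 kg

From the de Broglie relation λ = h/(mv), we solve for m:

m = h/(λv)
m = (6.626 × 10^-34 J·s) / (7.42 × 10^-10 m × 1.82 × 10^6 m/s)
m = 4.91 × 10^-31 kg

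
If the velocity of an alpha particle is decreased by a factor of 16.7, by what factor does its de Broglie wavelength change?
The wavelength increases by a factor of 16.7.

From λ = h/(mv), the wavelength is inversely proportional to velocity:

λ ∝ 1/v

If v → v/16.7, then λ → 16.7λ

When velocity is decreased by a factor of 16.7, the wavelength increases by a factor of 16.7.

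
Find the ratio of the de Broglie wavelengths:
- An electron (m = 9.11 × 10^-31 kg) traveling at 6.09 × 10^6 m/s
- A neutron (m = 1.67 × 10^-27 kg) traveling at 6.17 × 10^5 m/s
λ₁/λ₂ = 186

Using λ = h/(mv):

λ₁ = h/(m₁v₁) = 1.19 × 10^-10 m
λ₂ = h/(m₂v₂) = 6.43 × 10^-13 m

Ratio λ₁/λ₂ = (m₂v₂)/(m₁v₁)
         = (1.67 × 10^-27 kg × 6.17 × 10^5 m/s) / (9.11 × 10^-31 kg × 6.09 × 10^6 m/s)
         = 186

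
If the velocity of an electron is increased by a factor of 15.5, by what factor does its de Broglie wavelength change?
The wavelength decreases by a factor of 15.5.

From λ = h/(mv), the wavelength is inversely proportional to velocity:

λ ∝ 1/v

If v → 15.5v, then λ → λ/15.5

When velocity is increased by a factor of 15.5, the wavelength decreases by a factor of 15.5.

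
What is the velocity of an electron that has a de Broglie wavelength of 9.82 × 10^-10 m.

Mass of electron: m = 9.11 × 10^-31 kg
7.41 × 10^5 m/s

From the de Broglie relation λ = h/(mv), we solve for v:

v = h/(mλ)
v = (6.626 × 10^-34 J·s) / (9.11 × 10^-31 kg × 9.82 × 10^-10 m)
v = 7.41 × 10^5 m/s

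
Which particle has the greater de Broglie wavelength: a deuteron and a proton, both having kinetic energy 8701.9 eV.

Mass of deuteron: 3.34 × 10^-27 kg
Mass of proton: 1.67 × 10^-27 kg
The proton has the longer wavelength.

Using λ = h/√(2mKE):

For deuteron: λ₁ = h/√(2m₁KE) = 2.17 × 10^-13 m
For proton: λ₂ = h/√(2m₂KE) = 3.07 × 10^-13 m

Since λ ∝ 1/√m at constant kinetic energy, the lighter particle has the longer wavelength.

The proton has the longer de Broglie wavelength.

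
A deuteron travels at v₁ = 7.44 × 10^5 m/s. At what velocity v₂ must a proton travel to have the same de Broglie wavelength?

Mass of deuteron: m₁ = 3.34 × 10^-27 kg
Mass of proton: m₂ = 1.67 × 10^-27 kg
v₂ = 1.49 × 10^6 m/s

For equal de Broglie wavelengths: λ₁ = λ₂

h/(m₁v₁) = h/(m₂v₂)
m₁v₁ = m₂v₂
v₂ = v₁ · (m₁/m₂)

v₂ = 7.44 × 10^5 m/s × (3.34 × 10^-27 kg / 1.67 × 10^-27 kg)
v₂ = 1.49 × 10^6 m/s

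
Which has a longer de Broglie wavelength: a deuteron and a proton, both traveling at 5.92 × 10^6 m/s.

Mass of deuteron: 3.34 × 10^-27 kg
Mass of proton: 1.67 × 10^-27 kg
The proton has the longer wavelength.

Using λ = h/(mv), since both particles have the same velocity, the wavelength depends only on mass.

For deuteron: λ₁ = h/(m₁v) = 3.35 × 10^-14 m
For proton: λ₂ = h/(m₂v) = 6.70 × 10^-14 m

Since λ ∝ 1/m at constant velocity, the lighter particle has the longer wavelength.

The proton has the longer de Broglie wavelength.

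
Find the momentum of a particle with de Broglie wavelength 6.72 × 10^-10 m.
9.86 × 10^-25 kg·m/s

From the de Broglie relation λ = h/p, we solve for p:

p = h/λ
p = (6.626 × 10^-34 J·s) / (6.72 × 10^-10 m)
p = 9.86 × 10^-25 kg·m/s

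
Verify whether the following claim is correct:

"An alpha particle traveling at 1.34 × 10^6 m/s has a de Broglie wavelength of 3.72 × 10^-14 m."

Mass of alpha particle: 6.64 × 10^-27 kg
False

The claim is incorrect.

Using λ = h/(mv):
λ = (6.626 × 10^-34 J·s) / (6.64 × 10^-27 kg × 1.34 × 10^6 m/s)
λ = 7.45 × 10^-14 m

The actual wavelength differs from the claimed 3.72 × 10^-14 m.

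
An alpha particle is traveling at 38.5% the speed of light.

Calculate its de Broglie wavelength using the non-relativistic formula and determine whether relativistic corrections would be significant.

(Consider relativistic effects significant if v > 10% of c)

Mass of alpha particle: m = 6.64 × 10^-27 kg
Yes, relativistic corrections are needed.

Using the non-relativistic de Broglie formula λ = h/(mv):

v = 38.5% × c = 1.154 × 10^8 m/s

λ = h/(mv)
λ = (6.626 × 10^-34 J·s) / (6.64 × 10^-27 kg × 1.154 × 10^8 m/s)
λ = 8.65 × 10^-16 m

Since v = 38.5% of c > 10% of c, relativistic corrections ARE significant and the actual wavelength would differ from this non-relativistic estimate.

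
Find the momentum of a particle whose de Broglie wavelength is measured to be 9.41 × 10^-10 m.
7.04 × 10^-25 kg·m/s

From the de Broglie relation λ = h/p, we solve for p:

p = h/λ
p = (6.626 × 10^-34 J·s) / (9.41 × 10^-10 m)
p = 7.04 × 10^-25 kg·m/s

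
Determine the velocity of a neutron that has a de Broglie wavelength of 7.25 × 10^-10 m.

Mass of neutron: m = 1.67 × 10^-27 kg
5.47 × 10^2 m/s

From the de Broglie relation λ = h/(mv), we solve for v:

v = h/(mλ)
v = (6.626 × 10^-34 J·s) / (1.67 × 10^-27 kg × 7.25 × 10^-10 m)
v = 5.47 × 10^2 m/s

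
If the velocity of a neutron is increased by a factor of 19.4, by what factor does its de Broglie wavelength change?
The wavelength decreases by a factor of 19.4.

From λ = h/(mv), the wavelength is inversely proportional to velocity:

λ ∝ 1/v

If v → 19.4v, then λ → λ/19.4

When velocity is increased by a factor of 19.4, the wavelength decreases by a factor of 19.4.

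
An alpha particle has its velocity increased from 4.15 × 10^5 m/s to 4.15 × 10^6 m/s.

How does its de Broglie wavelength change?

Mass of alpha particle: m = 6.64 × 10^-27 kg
The wavelength decreases by a factor of 10.

Using λ = h/(mv):

Initial wavelength: λ₁ = h/(mv₁) = 2.40 × 10^-13 m
Final wavelength: λ₂ = h/(mv₂) = 2.40 × 10^-14 m

Since λ ∝ 1/v, when velocity increases by a factor of 10, the wavelength decreases by a factor of 10.

λ₂/λ₁ = v₁/v₂ = 1/10

The wavelength decreases by a factor of 10.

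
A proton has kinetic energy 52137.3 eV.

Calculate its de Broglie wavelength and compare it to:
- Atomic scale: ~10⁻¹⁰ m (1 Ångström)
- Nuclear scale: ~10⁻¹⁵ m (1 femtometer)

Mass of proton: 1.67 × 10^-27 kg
λ = 1.25 × 10^-13 m, which is between nuclear and atomic scales.

Using λ = h/√(2mKE):

KE = 52137.3 eV = 8.353 × 10^-15 J

λ = h/√(2mKE)
λ = (6.626 × 10^-34 J·s) / √(2 × 1.67 × 10^-27 kg × 8.353 × 10^-15 J)
λ = 1.25 × 10^-13 m

Comparison:
- Atomic scale (10⁻¹⁰ m): λ is 0.0013× this size
- Nuclear scale (10⁻¹⁵ m): λ is 1.3e+02× this size

The wavelength is between nuclear and atomic scales.

This wavelength is appropriate for probing atomic structure but too large for nuclear physics experiments.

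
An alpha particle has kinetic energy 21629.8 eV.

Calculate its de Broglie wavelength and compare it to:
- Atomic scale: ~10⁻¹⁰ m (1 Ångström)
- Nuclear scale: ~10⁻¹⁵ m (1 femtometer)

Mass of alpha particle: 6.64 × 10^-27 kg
λ = 9.77 × 10^-14 m, which is between nuclear and atomic scales.

Using λ = h/√(2mKE):

KE = 21629.8 eV = 3.465 × 10^-15 J

λ = h/√(2mKE)
λ = (6.626 × 10^-34 J·s) / √(2 × 6.64 × 10^-27 kg × 3.465 × 10^-15 J)
λ = 9.77 × 10^-14 m

Comparison:
- Atomic scale (10⁻¹⁰ m): λ is 0.00098× this size
- Nuclear scale (10⁻¹⁵ m): λ is 98× this size

The wavelength is between nuclear and atomic scales.

This wavelength is appropriate for probing atomic structure but too large for nuclear physics experiments.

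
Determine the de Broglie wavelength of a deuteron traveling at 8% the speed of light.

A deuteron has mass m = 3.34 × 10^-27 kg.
8.27 × 10^-15 m

Using the de Broglie relation λ = h/(mv):

v = 8% × c = 2.398 × 10^7 m/s

λ = h/(mv)
λ = (6.626 × 10^-34 J·s) / (3.34 × 10^-27 kg × 2.398 × 10^7 m/s)
λ = 8.27 × 10^-15 m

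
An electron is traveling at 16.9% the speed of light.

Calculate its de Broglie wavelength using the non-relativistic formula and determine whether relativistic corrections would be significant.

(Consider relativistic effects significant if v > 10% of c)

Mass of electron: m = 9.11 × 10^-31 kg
Yes, relativistic corrections are needed.

Using the non-relativistic de Broglie formula λ = h/(mv):

v = 16.9% × c = 5.066 × 10^7 m/s

λ = h/(mv)
λ = (6.626 × 10^-34 J·s) / (9.11 × 10^-31 kg × 5.066 × 10^7 m/s)
λ = 1.44 × 10^-11 m

Since v = 16.9% of c > 10% of c, relativistic corrections ARE significant and the actual wavelength would differ from this non-relativistic estimate.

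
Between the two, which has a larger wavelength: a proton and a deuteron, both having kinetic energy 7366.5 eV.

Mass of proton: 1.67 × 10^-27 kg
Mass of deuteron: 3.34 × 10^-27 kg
The proton has the longer wavelength.

Using λ = h/√(2mKE):

For proton: λ₁ = h/√(2m₁KE) = 3.34 × 10^-13 m
For deuteron: λ₂ = h/√(2m₂KE) = 2.36 × 10^-13 m

Since λ ∝ 1/√m at constant kinetic energy, the lighter particle has the longer wavelength.

The proton has the longer de Broglie wavelength.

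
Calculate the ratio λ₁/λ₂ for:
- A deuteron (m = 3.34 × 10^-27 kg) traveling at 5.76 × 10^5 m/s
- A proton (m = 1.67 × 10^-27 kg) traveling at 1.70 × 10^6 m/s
λ₁/λ₂ = 1.48

Using λ = h/(mv):

λ₁ = h/(m₁v₁) = 3.44 × 10^-13 m
λ₂ = h/(m₂v₂) = 2.33 × 10^-13 m

Ratio λ₁/λ₂ = (m₂v₂)/(m₁v₁)
         = (1.67 × 10^-27 kg × 1.70 × 10^6 m/s) / (3.34 × 10^-27 kg × 5.76 × 10^5 m/s)
         = 1.48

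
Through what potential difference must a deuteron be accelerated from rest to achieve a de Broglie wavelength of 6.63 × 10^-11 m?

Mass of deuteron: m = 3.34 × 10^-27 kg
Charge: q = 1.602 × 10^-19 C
9.33 × 10^-2 V

From λ = h/√(2mqV), we solve for V:

λ² = h²/(2mqV)
V = h²/(2mqλ²)
V = (6.626 × 10^-34 J·s)² / (2 × 3.34 × 10^-27 kg × 1.602 × 10^-19 C × (6.63 × 10^-11 m)²)
V = 9.33 × 10^-2 V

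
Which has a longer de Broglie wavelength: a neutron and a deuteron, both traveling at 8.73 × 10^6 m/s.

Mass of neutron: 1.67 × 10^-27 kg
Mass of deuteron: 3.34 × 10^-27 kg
The neutron has the longer wavelength.

Using λ = h/(mv), since both particles have the same velocity, the wavelength depends only on mass.

For neutron: λ₁ = h/(m₁v) = 4.54 × 10^-14 m
For deuteron: λ₂ = h/(m₂v) = 2.27 × 10^-14 m

Since λ ∝ 1/m at constant velocity, the lighter particle has the longer wavelength.

The neutron has the longer de Broglie wavelength.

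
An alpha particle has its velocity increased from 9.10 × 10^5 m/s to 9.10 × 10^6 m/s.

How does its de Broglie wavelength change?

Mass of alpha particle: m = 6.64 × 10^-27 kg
The wavelength decreases by a factor of 10.

Using λ = h/(mv):

Initial wavelength: λ₁ = h/(mv₁) = 1.10 × 10^-13 m
Final wavelength: λ₂ = h/(mv₂) = 1.10 × 10^-14 m

Since λ ∝ 1/v, when velocity increases by a factor of 10, the wavelength decreases by a factor of 10.

λ₂/λ₁ = v₁/v₂ = 1/10

The wavelength decreases by a factor of 10.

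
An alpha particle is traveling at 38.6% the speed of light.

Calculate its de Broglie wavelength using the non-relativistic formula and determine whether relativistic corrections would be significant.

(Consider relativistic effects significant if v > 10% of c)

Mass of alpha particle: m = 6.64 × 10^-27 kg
Yes, relativistic corrections are needed.

Using the non-relativistic de Broglie formula λ = h/(mv):

v = 38.6% × c = 1.157 × 10^8 m/s

λ = h/(mv)
λ = (6.626 × 10^-34 J·s) / (6.64 × 10^-27 kg × 1.157 × 10^8 m/s)
λ = 8.62 × 10^-16 m

Since v = 38.6% of c > 10% of c, relativistic corrections ARE significant and the actual wavelength would differ from this non-relativistic estimate.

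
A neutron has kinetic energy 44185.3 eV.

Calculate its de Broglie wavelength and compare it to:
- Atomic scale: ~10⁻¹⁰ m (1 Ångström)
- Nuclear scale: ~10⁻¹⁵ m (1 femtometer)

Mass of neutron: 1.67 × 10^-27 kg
λ = 1.36 × 10^-13 m, which is between nuclear and atomic scales.

Using λ = h/√(2mKE):

KE = 44185.3 eV = 7.079 × 10^-15 J

λ = h/√(2mKE)
λ = (6.626 × 10^-34 J·s) / √(2 × 1.67 × 10^-27 kg × 7.079 × 10^-15 J)
λ = 1.36 × 10^-13 m

Comparison:
- Atomic scale (10⁻¹⁰ m): λ is 0.0014× this size
- Nuclear scale (10⁻¹⁵ m): λ is 1.4e+02× this size

The wavelength is between nuclear and atomic scales.

This wavelength is appropriate for probing atomic structure but too large for nuclear physics experiments.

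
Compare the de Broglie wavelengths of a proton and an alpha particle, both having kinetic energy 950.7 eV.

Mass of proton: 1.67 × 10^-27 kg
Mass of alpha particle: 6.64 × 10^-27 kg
The proton has the longer wavelength.

Using λ = h/√(2mKE):

For proton: λ₁ = h/√(2m₁KE) = 9.29 × 10^-13 m
For alpha particle: λ₂ = h/√(2m₂KE) = 4.66 × 10^-13 m

Since λ ∝ 1/√m at constant kinetic energy, the lighter particle has the longer wavelength.

The proton has the longer de Broglie wavelength.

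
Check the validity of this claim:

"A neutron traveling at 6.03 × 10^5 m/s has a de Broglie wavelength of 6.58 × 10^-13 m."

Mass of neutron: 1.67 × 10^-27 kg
True

The claim is correct.

Using λ = h/(mv):
λ = (6.626 × 10^-34 J·s) / (1.67 × 10^-27 kg × 6.03 × 10^5 m/s)
λ = 6.58 × 10^-13 m

This matches the claimed value.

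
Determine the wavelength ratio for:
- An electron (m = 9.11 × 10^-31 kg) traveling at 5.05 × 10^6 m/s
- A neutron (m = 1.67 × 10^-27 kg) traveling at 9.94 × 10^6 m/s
λ₁/λ₂ = 3.61 × 10^3

Using λ = h/(mv):

λ₁ = h/(m₁v₁) = 1.44 × 10^-10 m
λ₂ = h/(m₂v₂) = 3.99 × 10^-14 m

Ratio λ₁/λ₂ = (m₂v₂)/(m₁v₁)
         = (1.67 × 10^-27 kg × 9.94 × 10^6 m/s) / (9.11 × 10^-31 kg × 5.05 × 10^6 m/s)
         = 3.61 × 10^3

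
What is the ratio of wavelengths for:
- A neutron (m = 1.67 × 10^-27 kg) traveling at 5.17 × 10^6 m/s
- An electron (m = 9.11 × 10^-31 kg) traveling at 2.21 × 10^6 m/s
λ₁/λ₂ = 2.33 × 10^-4

Using λ = h/(mv):

λ₁ = h/(m₁v₁) = 7.67 × 10^-14 m
λ₂ = h/(m₂v₂) = 3.29 × 10^-10 m

Ratio λ₁/λ₂ = (m₂v₂)/(m₁v₁)
         = (9.11 × 10^-31 kg × 2.21 × 10^6 m/s) / (1.67 × 10^-27 kg × 5.17 × 10^6 m/s)
         = 2.33 × 10^-4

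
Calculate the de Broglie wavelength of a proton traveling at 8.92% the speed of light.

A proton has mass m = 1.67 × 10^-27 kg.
1.48 × 10^-14 m

Using the de Broglie relation λ = h/(mv):

v = 8.92% × c = 2.674 × 10^7 m/s

λ = h/(mv)
λ = (6.626 × 10^-34 J·s) / (1.67 × 10^-27 kg × 2.674 × 10^7 m/s)
λ = 1.48 × 10^-14 m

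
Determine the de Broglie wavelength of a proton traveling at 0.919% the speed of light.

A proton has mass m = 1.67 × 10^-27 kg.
1.44 × 10^-13 m

Using the de Broglie relation λ = h/(mv):

v = 0.919% × c = 2.755 × 10^6 m/s

λ = h/(mv)
λ = (6.626 × 10^-34 J·s) / (1.67 × 10^-27 kg × 2.755 × 10^6 m/s)
λ = 1.44 × 10^-13 m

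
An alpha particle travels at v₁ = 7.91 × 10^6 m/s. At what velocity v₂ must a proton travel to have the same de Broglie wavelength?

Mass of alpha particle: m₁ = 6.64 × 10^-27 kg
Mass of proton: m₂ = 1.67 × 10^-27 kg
v₂ = 3.15 × 10^7 m/s

For equal de Broglie wavelengths: λ₁ = λ₂

h/(m₁v₁) = h/(m₂v₂)
m₁v₁ = m₂v₂
v₂ = v₁ · (m₁/m₂)

v₂ = 7.91 × 10^6 m/s × (6.64 × 10^-27 kg / 1.67 × 10^-27 kg)
v₂ = 3.15 × 10^7 m/s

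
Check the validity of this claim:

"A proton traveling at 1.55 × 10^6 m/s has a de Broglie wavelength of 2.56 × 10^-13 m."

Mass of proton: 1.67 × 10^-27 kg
True

The claim is correct.

Using λ = h/(mv):
λ = (6.626 × 10^-34 J·s) / (1.67 × 10^-27 kg × 1.55 × 10^6 m/s)
λ = 2.56 × 10^-13 m

This matches the claimed value.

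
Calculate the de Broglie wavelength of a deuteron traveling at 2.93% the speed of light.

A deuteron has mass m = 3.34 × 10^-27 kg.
2.26 × 10^-14 m

Using the de Broglie relation λ = h/(mv):

v = 2.93% × c = 8.784 × 10^6 m/s

λ = h/(mv)
λ = (6.626 × 10^-34 J·s) / (3.34 × 10^-27 kg × 8.784 × 10^6 m/s)
λ = 2.26 × 10^-14 m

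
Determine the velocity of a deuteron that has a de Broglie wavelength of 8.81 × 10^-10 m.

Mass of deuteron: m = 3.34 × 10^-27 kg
2.25 × 10^2 m/s

From the de Broglie relation λ = h/(mv), we solve for v:

v = h/(mλ)
v = (6.626 × 10^-34 J·s) / (3.34 × 10^-27 kg × 8.81 × 10^-10 m)
v = 2.25 × 10^2 m/s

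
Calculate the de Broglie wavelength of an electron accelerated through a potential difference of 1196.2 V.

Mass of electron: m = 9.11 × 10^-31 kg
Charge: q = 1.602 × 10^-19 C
3.55 × 10^-11 m

When a particle is accelerated through voltage V, it gains kinetic energy KE = qV.

The de Broglie wavelength is then λ = h/√(2mqV):

λ = h/√(2mqV)
λ = (6.626 × 10^-34 J·s) / √(2 × 9.11 × 10^-31 kg × 1.602 × 10^-19 C × 1196.2 V)
λ = 3.55 × 10^-11 m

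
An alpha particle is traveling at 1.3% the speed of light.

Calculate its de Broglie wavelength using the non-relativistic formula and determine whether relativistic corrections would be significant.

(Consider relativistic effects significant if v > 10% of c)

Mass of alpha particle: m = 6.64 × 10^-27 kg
No, relativistic corrections are not needed.

Using the non-relativistic de Broglie formula λ = h/(mv):

v = 1.3% × c = 3.897 × 10^6 m/s

λ = h/(mv)
λ = (6.626 × 10^-34 J·s) / (6.64 × 10^-27 kg × 3.897 × 10^6 m/s)
λ = 2.56 × 10^-14 m

Since v = 1.3% of c < 10% of c, relativistic corrections are NOT significant and this non-relativistic result is a good approximation.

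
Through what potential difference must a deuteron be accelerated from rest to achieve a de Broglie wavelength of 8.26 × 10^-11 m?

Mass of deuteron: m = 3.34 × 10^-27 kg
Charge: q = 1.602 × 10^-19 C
6.01 × 10^-2 V

From λ = h/√(2mqV), we solve for V:

λ² = h²/(2mqV)
V = h²/(2mqλ²)
V = (6.626 × 10^-34 J·s)² / (2 × 3.34 × 10^-27 kg × 1.602 × 10^-19 C × (8.26 × 10^-11 m)²)
V = 6.01 × 10^-2 V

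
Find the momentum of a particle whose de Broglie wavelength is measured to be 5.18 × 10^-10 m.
1.28 × 10^-24 kg·m/s

From the de Broglie relation λ = h/p, we solve for p:

p = h/λ
p = (6.626 × 10^-34 J·s) / (5.18 × 10^-10 m)
p = 1.28 × 10^-24 kg·m/s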